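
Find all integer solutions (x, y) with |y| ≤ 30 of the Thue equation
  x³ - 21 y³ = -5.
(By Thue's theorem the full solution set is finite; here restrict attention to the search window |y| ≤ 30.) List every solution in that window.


The equation is x³ - 21y³ = -5. For fixed y, x³ = 21·y³ − 5, so a solution requires the RHS to be a perfect cube.
Strategy: iterate y from -30 to 30, compute RHS = 21·y³ − 5, and check whether it is a (positive or negative) perfect cube.
Check small values of y:
  y = 0: RHS = -5 is not a perfect cube.
  y = 1: RHS = 16 is not a perfect cube.
  y = -1: RHS = -26 is not a perfect cube.
  y = 2: RHS = 163 is not a perfect cube.
  y = -2: RHS = -173 is not a perfect cube.
  y = 3: RHS = 562 is not a perfect cube.
  y = -3: RHS = -572 is not a perfect cube.
Continuing the search up to |y| = 30 finds no solutions either.
No (x, y) in the scanned range satisfies the equation.

No integer solutions with |y| ≤ 30.


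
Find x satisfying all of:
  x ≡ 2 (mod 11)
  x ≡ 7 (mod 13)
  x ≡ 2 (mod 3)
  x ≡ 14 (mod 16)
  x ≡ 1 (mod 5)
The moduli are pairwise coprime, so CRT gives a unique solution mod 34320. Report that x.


Product of moduli M = 11 · 13 · 3 · 16 · 5 = 34320.
Merge one congruence at a time:
  Start: x ≡ 2 (mod 11).
  Combine with x ≡ 7 (mod 13); new modulus lcm = 143.
    Write x = 2 + 11·t and substitute into x ≡ 7 (mod 13): 11·t ≡ 7 − 2 = 5 (mod 13).
    The inverse of 11 mod 13 is 6 (since 11·6 = 66 = 5·13 + 1), so t ≡ 6·5 = 30 ≡ 4 (mod 13).
    Then x = 2 + 11·4 = 46, valid modulo lcm(11, 13) = 143: x ≡ 46 (mod 143).
  Combine with x ≡ 2 (mod 3); new modulus lcm = 429.
    Write x = 46 + 143·t and substitute into x ≡ 2 (mod 3): 143·t ≡ 2 − 46 = -44 (mod 3).
    Reduce coefficients mod 3: 2·t ≡ 1 (mod 3).
    The inverse of 2 mod 3 is 2 (since 2·2 = 4 = 1·3 + 1), so t ≡ 2·1 = 2 ≡ 2 (mod 3).
    Then x = 46 + 143·2 = 332, valid modulo lcm(143, 3) = 429: x ≡ 332 (mod 429).
  Combine with x ≡ 14 (mod 16); new modulus lcm = 6864.
    Write x = 332 + 429·t and substitute into x ≡ 14 (mod 16): 429·t ≡ 14 − 332 = -318 (mod 16).
    Reduce coefficients mod 16: 13·t ≡ 2 (mod 16).
    The inverse of 13 mod 16 is 5 (since 13·5 = 65 = 4·16 + 1), so t ≡ 5·2 = 10 ≡ 10 (mod 16).
    Then x = 332 + 429·10 = 4622, valid modulo lcm(429, 16) = 6864: x ≡ 4622 (mod 6864).
  Combine with x ≡ 1 (mod 5); new modulus lcm = 34320.
    Write x = 4622 + 6864·t and substitute into x ≡ 1 (mod 5): 6864·t ≡ 1 − 4622 = -4621 (mod 5).
    Reduce coefficients mod 5: 4·t ≡ 4 (mod 5).
    The inverse of 4 mod 5 is 4 (since 4·4 = 16 = 3·5 + 1), so t ≡ 4·4 = 16 ≡ 1 (mod 5).
    Then x = 4622 + 6864·1 = 11486, valid modulo lcm(6864, 5) = 34320: x ≡ 11486 (mod 34320).
Verify against each original: 11486 mod 11 = 2, 11486 mod 13 = 7, 11486 mod 3 = 2, 11486 mod 16 = 14, 11486 mod 5 = 1.

x ≡ 11486 (mod 34320).


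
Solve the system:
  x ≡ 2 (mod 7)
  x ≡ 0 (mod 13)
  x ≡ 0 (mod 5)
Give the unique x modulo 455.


Moduli 7, 13, 5 are pairwise coprime; by CRT there is a unique solution modulo M = 7 · 13 · 5 = 455.
Solve pairwise, accumulating the modulus:
  Start with x ≡ 2 (mod 7).
  Combine with x ≡ 0 (mod 13): since gcd(7, 13) = 1, we get a unique residue mod 91.
    Write x = 2 + 7·t and substitute into x ≡ 0 (mod 13): 7·t ≡ 0 − 2 = -2 (mod 13).
    Reduce coefficients mod 13: 7·t ≡ 11 (mod 13).
    The inverse of 7 mod 13 is 2 (since 7·2 = 14 = 1·13 + 1), so t ≡ 2·11 = 22 ≡ 9 (mod 13).
    Then x = 2 + 7·9 = 65, valid modulo lcm(7, 13) = 91: x ≡ 65 (mod 91).
  Combine with x ≡ 0 (mod 5): since gcd(91, 5) = 1, we get a unique residue mod 455.
    Write x = 65 + 91·t and substitute into x ≡ 0 (mod 5): 91·t ≡ 0 − 65 = -65 (mod 5).
    Reduce coefficients mod 5: 1·t ≡ 0 (mod 5).
    So t ≡ 0 (mod 5).
    Then x = 65 + 91·0 = 65, valid modulo lcm(91, 5) = 455: x ≡ 65 (mod 455).
Verify: 65 mod 7 = 2 ✓, 65 mod 13 = 0 ✓, 65 mod 5 = 0 ✓.

x ≡ 65 (mod 455).


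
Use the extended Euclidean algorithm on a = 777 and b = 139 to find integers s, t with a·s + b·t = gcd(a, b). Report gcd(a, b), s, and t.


Euclidean algorithm on (777, 139) — divide until remainder is 0:
  777 = 5 · 139 + 82
  139 = 1 · 82 + 57
  82 = 1 · 57 + 25
  57 = 2 · 25 + 7
  25 = 3 · 7 + 4
  7 = 1 · 4 + 3
  4 = 1 · 3 + 1
  3 = 3 · 1 + 0
gcd(777, 139) = 1.
Track Bezout coefficients alongside the remainders: start with r₀ = 777 = a·1 + b·0 (s = 1, t = 0) and r₁ = 139 = a·0 + b·1 (s = 0, t = 1); each new remainder r_{k+1} = r_{k-1} − q_k·r_k inherits s_{k+1} = s_{k-1} − q_k·s_k, t_{k+1} = t_{k-1} − q_k·t_k, so r_k = a·s_k + b·t_k at every step:
  q = 5: r = 82, s = 1 − 5·0 = 1, t = 0 − 5·1 = -5  (check: 777·1 + 139·(-5) = 82)
  q = 1: r = 57, s = 0 − 1·1 = -1, t = 1 − 1·(-5) = 6  (check: 777·(-1) + 139·6 = 57)
  q = 1: r = 25, s = 1 − 1·(-1) = 2, t = -5 − 1·6 = -11  (check: 777·2 + 139·(-11) = 25)
  q = 2: r = 7, s = -1 − 2·2 = -5, t = 6 − 2·(-11) = 28  (check: 777·(-5) + 139·28 = 7)
  q = 3: r = 4, s = 2 − 3·(-5) = 17, t = -11 − 3·28 = -95  (check: 777·17 + 139·(-95) = 4)
  q = 1: r = 3, s = -5 − 1·17 = -22, t = 28 − 1·(-95) = 123  (check: 777·(-22) + 139·123 = 3)
  q = 1: r = 1, s = 17 − 1·(-22) = 39, t = -95 − 1·123 = -218  (check: 777·39 + 139·(-218) = 1)
The row with r = 1 (the gcd) gives the Bezout coefficients s = 39, t = -218.
Result: 777 · (39) + 139 · (-218) = 1.

gcd(777, 139) = 1; s = 39, t = -218 (check: 777·39 + 139·(-218) = 1).


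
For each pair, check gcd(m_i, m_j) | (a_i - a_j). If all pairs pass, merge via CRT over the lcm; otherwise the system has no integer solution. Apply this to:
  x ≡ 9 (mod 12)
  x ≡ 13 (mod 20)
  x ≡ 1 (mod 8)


Moduli 12, 20, 8 are not pairwise coprime, so CRT works modulo lcm(m_i) when all pairwise compatibility conditions hold.
Pairwise compatibility: gcd(m_i, m_j) must divide a_i - a_j for every pair.
Merge one congruence at a time:
  Start: x ≡ 9 (mod 12).
  Combine with x ≡ 13 (mod 20): gcd(12, 20) = 4; 13 - 9 = 4, which IS divisible by 4, so compatible.
    Write x = 9 + 12·t and substitute into x ≡ 13 (mod 20): 12·t ≡ 13 − 9 = 4 (mod 20).
    Divide the congruence (and modulus) by g = 4: 3·t ≡ 1 (mod 5).
    The inverse of 3 mod 5 is 2 (since 3·2 = 6 = 1·5 + 1), so t ≡ 2·1 = 2 ≡ 2 (mod 5).
    Then x = 9 + 12·2 = 33, valid modulo lcm(12, 20) = 60: x ≡ 33 (mod 60).
  Combine with x ≡ 1 (mod 8): gcd(60, 8) = 4; 1 - 33 = -32, which IS divisible by 4, so compatible.
    Write x = 33 + 60·t and substitute into x ≡ 1 (mod 8): 60·t ≡ 1 − 33 = -32 (mod 8).
    Divide the congruence (and modulus) by g = 4: 15·t ≡ -8 (mod 2).
    Reduce coefficients mod 2: 1·t ≡ 0 (mod 2).
    So t ≡ 0 (mod 2).
    Then x = 33 + 60·0 = 33, valid modulo lcm(60, 8) = 120: x ≡ 33 (mod 120).
Verify: 33 mod 12 = 9, 33 mod 20 = 13, 33 mod 8 = 1.

x ≡ 33 (mod 120).


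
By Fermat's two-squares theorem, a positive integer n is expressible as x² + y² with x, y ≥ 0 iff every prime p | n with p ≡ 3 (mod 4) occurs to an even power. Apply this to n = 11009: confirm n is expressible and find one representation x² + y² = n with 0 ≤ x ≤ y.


Step 1: Factor n = 11009 = 101 · 109.
Step 2: Check the mod-4 condition on each prime factor: 101 ≡ 1 (mod 4), exponent 1; 109 ≡ 1 (mod 4), exponent 1.
All primes ≡ 3 (mod 4) appear to even exponent (or don't appear), so by the two-squares theorem n IS expressible as a sum of two squares.
Step 3: Build a representation. Here n = 101 · 109 is a product of primes ≡ 1 (mod 4). Each prime p ≡ 1 (mod 4) is itself a sum of two squares; find a² by testing p − a² for a perfect square:
  101: 101 − 1² = 100 = 10² ⇒ 101 = 1² + 10².
  109: 109 − 1² = 108, 109 − 2² = 105, 109 − 3² = 100 = 10² ⇒ 109 = 3² + 10².
  Combine using the Brahmagupta–Fibonacci identity (a² + b²)(c² + d²) = (ac − bd)² + (ad + bc)² = (ac + bd)² + (ad − bc)²:
  101 · 109 = 11009: from (1² + 10²)(3² + 10²), take (1·3 − 10·10, 1·10 + 10·3) = (3 − 100, 10 + 30) = (-97, 40); dropping signs (only squares matter) gives (97, 40); check 97² + 40² = 9409 + 1600 = 11009 ✓.
Step 4: Order so x ≤ y and verify: 40² + 97² = 1600 + 9409 = 11009 = n. ✓

n = 11009 = 40² + 97² (one valid representation with x ≤ y).


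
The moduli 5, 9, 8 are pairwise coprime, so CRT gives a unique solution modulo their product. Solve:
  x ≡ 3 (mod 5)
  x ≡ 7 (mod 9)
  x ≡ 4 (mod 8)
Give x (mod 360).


Moduli 5, 9, 8 are pairwise coprime; by CRT there is a unique solution modulo M = 5 · 9 · 8 = 360.
Solve pairwise, accumulating the modulus:
  Start with x ≡ 3 (mod 5).
  Combine with x ≡ 7 (mod 9): since gcd(5, 9) = 1, we get a unique residue mod 45.
    Write x = 3 + 5·t and substitute into x ≡ 7 (mod 9): 5·t ≡ 7 − 3 = 4 (mod 9).
    The inverse of 5 mod 9 is 2 (since 5·2 = 10 = 1·9 + 1), so t ≡ 2·4 = 8 ≡ 8 (mod 9).
    Then x = 3 + 5·8 = 43, valid modulo lcm(5, 9) = 45: x ≡ 43 (mod 45).
  Combine with x ≡ 4 (mod 8): since gcd(45, 8) = 1, we get a unique residue mod 360.
    Write x = 43 + 45·t and substitute into x ≡ 4 (mod 8): 45·t ≡ 4 − 43 = -39 (mod 8).
    Reduce coefficients mod 8: 5·t ≡ 1 (mod 8).
    The inverse of 5 mod 8 is 5 (since 5·5 = 25 = 3·8 + 1), so t ≡ 5·1 = 5 ≡ 5 (mod 8).
    Then x = 43 + 45·5 = 268, valid modulo lcm(45, 8) = 360: x ≡ 268 (mod 360).
Verify: 268 mod 5 = 3 ✓, 268 mod 9 = 7 ✓, 268 mod 8 = 4 ✓.

x ≡ 268 (mod 360).


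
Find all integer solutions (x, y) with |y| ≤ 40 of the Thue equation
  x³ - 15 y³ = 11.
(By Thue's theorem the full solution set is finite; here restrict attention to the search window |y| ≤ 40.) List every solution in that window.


The equation is x³ - 15y³ = 11. For fixed y, x³ = 15·y³ + 11, so a solution requires the RHS to be a perfect cube.
Strategy: iterate y from -40 to 40, compute RHS = 15·y³ + 11, and check whether it is a (positive or negative) perfect cube.
Check small values of y:
  y = 0: RHS = 11 is not a perfect cube.
  y = 1: RHS = 26 is not a perfect cube.
  y = -1: RHS = -4 is not a perfect cube.
  y = 2: RHS = 131 is not a perfect cube.
  y = -2: RHS = -109 is not a perfect cube.
  y = 3: RHS = 416 is not a perfect cube.
  y = -3: RHS = -394 is not a perfect cube.
Continuing the search up to |y| = 40 finds no solutions either.
No (x, y) in the scanned range satisfies the equation.

No integer solutions with |y| ≤ 40.


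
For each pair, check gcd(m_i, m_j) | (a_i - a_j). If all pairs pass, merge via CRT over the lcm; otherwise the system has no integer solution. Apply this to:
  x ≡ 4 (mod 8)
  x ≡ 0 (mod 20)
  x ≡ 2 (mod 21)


Moduli 8, 20, 21 are not pairwise coprime, so CRT works modulo lcm(m_i) when all pairwise compatibility conditions hold.
Pairwise compatibility: gcd(m_i, m_j) must divide a_i - a_j for every pair.
Merge one congruence at a time:
  Start: x ≡ 4 (mod 8).
  Combine with x ≡ 0 (mod 20): gcd(8, 20) = 4; 0 - 4 = -4, which IS divisible by 4, so compatible.
    Write x = 4 + 8·t and substitute into x ≡ 0 (mod 20): 8·t ≡ 0 − 4 = -4 (mod 20).
    Divide the congruence (and modulus) by g = 4: 2·t ≡ -1 (mod 5).
    Reduce coefficients mod 5: 2·t ≡ 4 (mod 5).
    The inverse of 2 mod 5 is 3 (since 2·3 = 6 = 1·5 + 1), so t ≡ 3·4 = 12 ≡ 2 (mod 5).
    Then x = 4 + 8·2 = 20, valid modulo lcm(8, 20) = 40: x ≡ 20 (mod 40).
  Combine with x ≡ 2 (mod 21): gcd(40, 21) = 1; 2 - 20 = -18, which IS divisible by 1, so compatible.
    Write x = 20 + 40·t and substitute into x ≡ 2 (mod 21): 40·t ≡ 2 − 20 = -18 (mod 21).
    Reduce coefficients mod 21: 19·t ≡ 3 (mod 21).
    The inverse of 19 mod 21 is 10 (since 19·10 = 190 = 9·21 + 1), so t ≡ 10·3 = 30 ≡ 9 (mod 21).
    Then x = 20 + 40·9 = 380, valid modulo lcm(40, 21) = 840: x ≡ 380 (mod 840).
Verify: 380 mod 8 = 4, 380 mod 20 = 0, 380 mod 21 = 2.

x ≡ 380 (mod 840).


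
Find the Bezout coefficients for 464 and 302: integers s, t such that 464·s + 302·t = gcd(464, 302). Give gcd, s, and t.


Euclidean algorithm on (464, 302) — divide until remainder is 0:
  464 = 1 · 302 + 162
  302 = 1 · 162 + 140
  162 = 1 · 140 + 22
  140 = 6 · 22 + 8
  22 = 2 · 8 + 6
  8 = 1 · 6 + 2
  6 = 3 · 2 + 0
gcd(464, 302) = 2.
Track Bezout coefficients alongside the remainders: start with r₀ = 464 = a·1 + b·0 (s = 1, t = 0) and r₁ = 302 = a·0 + b·1 (s = 0, t = 1); each new remainder r_{k+1} = r_{k-1} − q_k·r_k inherits s_{k+1} = s_{k-1} − q_k·s_k, t_{k+1} = t_{k-1} − q_k·t_k, so r_k = a·s_k + b·t_k at every step:
  q = 1: r = 162, s = 1 − 1·0 = 1, t = 0 − 1·1 = -1  (check: 464·1 + 302·(-1) = 162)
  q = 1: r = 140, s = 0 − 1·1 = -1, t = 1 − 1·(-1) = 2  (check: 464·(-1) + 302·2 = 140)
  q = 1: r = 22, s = 1 − 1·(-1) = 2, t = -1 − 1·2 = -3  (check: 464·2 + 302·(-3) = 22)
  q = 6: r = 8, s = -1 − 6·2 = -13, t = 2 − 6·(-3) = 20  (check: 464·(-13) + 302·20 = 8)
  q = 2: r = 6, s = 2 − 2·(-13) = 28, t = -3 − 2·20 = -43  (check: 464·28 + 302·(-43) = 6)
  q = 1: r = 2, s = -13 − 1·28 = -41, t = 20 − 1·(-43) = 63  (check: 464·(-41) + 302·63 = 2)
The row with r = 2 (the gcd) gives the Bezout coefficients s = -41, t = 63.
Result: 464 · (-41) + 302 · (63) = 2.

gcd(464, 302) = 2; s = -41, t = 63 (check: 464·(-41) + 302·63 = 2).


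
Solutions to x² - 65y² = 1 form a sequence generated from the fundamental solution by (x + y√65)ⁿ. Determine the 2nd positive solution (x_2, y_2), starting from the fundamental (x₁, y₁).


Step 1: Find the fundamental solution (x₁, y₁) of x² - 65y² = 1.
  Expand √65 as a continued fraction. a₀ = ⌊√65⌋ = 8; iterate m_{k+1} = d_k·a_k − m_k, d_{k+1} = (65 − m_{k+1}²)/d_k, a_{k+1} = ⌊(a₀ + m_{k+1})/d_{k+1}⌋ (starting m₀ = 0, d₀ = 1), with convergents p_k = a_k·p_{k-1} + p_{k-2}, q_k = a_k·q_{k-1} + q_{k-2} (p₋₁ = 1, q₋₁ = 0):
  k = 0: a₀ = 8; p₀/q₀ = 8/1; p₀² − 65·q₀² = 64 − 65 = -1.
  k = 1: m = 8, d = 1, a = ⌊(8 + 8)/1⌋ = 16; p/q = (16·8 + 1)/(16·1 + 0) = 129/16; p² − 65·q² = 16641 − 16640 = 1.
  The first convergent with p² − 65·q² = 1 gives the fundamental solution (x₁, y₁) = (129, 16).
Step 2: Apply the recurrence (x_{n+1}, y_{n+1}) = (x₁x_n + 65y₁y_n, x₁y_n + y₁x_n) repeatedly.
  From (x_1, y_1) = (129, 16): x_2 = 129·129 + 65·16·16 = 33281; y_2 = 129·16 + 16·129 = 4128.
Step 3: Verify x_2² - 65·y_2² = 1107624961 - 1107624960 = 1 (should be 1). ✓

(x_1, y_1) = (129, 16); (x_2, y_2) = (33281, 4128).


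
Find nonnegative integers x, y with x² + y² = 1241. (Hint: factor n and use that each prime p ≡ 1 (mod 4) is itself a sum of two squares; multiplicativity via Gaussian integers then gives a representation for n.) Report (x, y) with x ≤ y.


Step 1: Factor n = 1241 = 17 · 73.
Step 2: Check the mod-4 condition on each prime factor: 17 ≡ 1 (mod 4), exponent 1; 73 ≡ 1 (mod 4), exponent 1.
All primes ≡ 3 (mod 4) appear to even exponent (or don't appear), so by the two-squares theorem n IS expressible as a sum of two squares.
Step 3: Build a representation. Here n = 17 · 73 is a product of primes ≡ 1 (mod 4). Each prime p ≡ 1 (mod 4) is itself a sum of two squares; find a² by testing p − a² for a perfect square:
  17: 17 − 1² = 16 = 4² ⇒ 17 = 1² + 4².
  73: 73 − 1² = 72, 73 − 2² = 69, 73 − 3² = 64 = 8² ⇒ 73 = 3² + 8².
  Combine using the Brahmagupta–Fibonacci identity (a² + b²)(c² + d²) = (ac − bd)² + (ad + bc)² = (ac + bd)² + (ad − bc)²:
  17 · 73 = 1241: from (1² + 4²)(3² + 8²), take (1·3 − 4·8, 1·8 + 4·3) = (3 − 32, 8 + 12) = (-29, 20); dropping signs (only squares matter) gives (29, 20); check 29² + 20² = 841 + 400 = 1241 ✓.
Step 4: Order so x ≤ y and verify: 20² + 29² = 400 + 841 = 1241 = n. ✓

n = 1241 = 20² + 29² (one valid representation with x ≤ y).


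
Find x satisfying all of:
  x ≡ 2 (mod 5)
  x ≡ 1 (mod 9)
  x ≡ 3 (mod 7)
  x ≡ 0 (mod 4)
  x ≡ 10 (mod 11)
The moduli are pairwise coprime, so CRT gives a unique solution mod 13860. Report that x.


Product of moduli M = 5 · 9 · 7 · 4 · 11 = 13860.
Merge one congruence at a time:
  Start: x ≡ 2 (mod 5).
  Combine with x ≡ 1 (mod 9); new modulus lcm = 45.
    Write x = 2 + 5·t and substitute into x ≡ 1 (mod 9): 5·t ≡ 1 − 2 = -1 (mod 9).
    Reduce coefficients mod 9: 5·t ≡ 8 (mod 9).
    The inverse of 5 mod 9 is 2 (since 5·2 = 10 = 1·9 + 1), so t ≡ 2·8 = 16 ≡ 7 (mod 9).
    Then x = 2 + 5·7 = 37, valid modulo lcm(5, 9) = 45: x ≡ 37 (mod 45).
  Combine with x ≡ 3 (mod 7); new modulus lcm = 315.
    Write x = 37 + 45·t and substitute into x ≡ 3 (mod 7): 45·t ≡ 3 − 37 = -34 (mod 7).
    Reduce coefficients mod 7: 3·t ≡ 1 (mod 7).
    The inverse of 3 mod 7 is 5 (since 3·5 = 15 = 2·7 + 1), so t ≡ 5·1 = 5 ≡ 5 (mod 7).
    Then x = 37 + 45·5 = 262, valid modulo lcm(45, 7) = 315: x ≡ 262 (mod 315).
  Combine with x ≡ 0 (mod 4); new modulus lcm = 1260.
    Write x = 262 + 315·t and substitute into x ≡ 0 (mod 4): 315·t ≡ 0 − 262 = -262 (mod 4).
    Reduce coefficients mod 4: 3·t ≡ 2 (mod 4).
    The inverse of 3 mod 4 is 3 (since 3·3 = 9 = 2·4 + 1), so t ≡ 3·2 = 6 ≡ 2 (mod 4).
    Then x = 262 + 315·2 = 892, valid modulo lcm(315, 4) = 1260: x ≡ 892 (mod 1260).
  Combine with x ≡ 10 (mod 11); new modulus lcm = 13860.
    Write x = 892 + 1260·t and substitute into x ≡ 10 (mod 11): 1260·t ≡ 10 − 892 = -882 (mod 11).
    Reduce coefficients mod 11: 6·t ≡ 9 (mod 11).
    The inverse of 6 mod 11 is 2 (since 6·2 = 12 = 1·11 + 1), so t ≡ 2·9 = 18 ≡ 7 (mod 11).
    Then x = 892 + 1260·7 = 9712, valid modulo lcm(1260, 11) = 13860: x ≡ 9712 (mod 13860).
Verify against each original: 9712 mod 5 = 2, 9712 mod 9 = 1, 9712 mod 7 = 3, 9712 mod 4 = 0, 9712 mod 11 = 10.

x ≡ 9712 (mod 13860).


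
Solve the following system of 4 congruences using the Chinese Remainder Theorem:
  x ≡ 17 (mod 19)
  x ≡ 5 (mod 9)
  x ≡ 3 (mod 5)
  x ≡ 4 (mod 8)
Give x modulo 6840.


Product of moduli M = 19 · 9 · 5 · 8 = 6840.
Merge one congruence at a time:
  Start: x ≡ 17 (mod 19).
  Combine with x ≡ 5 (mod 9); new modulus lcm = 171.
    Write x = 17 + 19·t and substitute into x ≡ 5 (mod 9): 19·t ≡ 5 − 17 = -12 (mod 9).
    Reduce coefficients mod 9: 1·t ≡ 6 (mod 9).
    So t ≡ 6 (mod 9).
    Then x = 17 + 19·6 = 131, valid modulo lcm(19, 9) = 171: x ≡ 131 (mod 171).
  Combine with x ≡ 3 (mod 5); new modulus lcm = 855.
    Write x = 131 + 171·t and substitute into x ≡ 3 (mod 5): 171·t ≡ 3 − 131 = -128 (mod 5).
    Reduce coefficients mod 5: 1·t ≡ 2 (mod 5).
    So t ≡ 2 (mod 5).
    Then x = 131 + 171·2 = 473, valid modulo lcm(171, 5) = 855: x ≡ 473 (mod 855).
  Combine with x ≡ 4 (mod 8); new modulus lcm = 6840.
    Write x = 473 + 855·t and substitute into x ≡ 4 (mod 8): 855·t ≡ 4 − 473 = -469 (mod 8).
    Reduce coefficients mod 8: 7·t ≡ 3 (mod 8).
    The inverse of 7 mod 8 is 7 (since 7·7 = 49 = 6·8 + 1), so t ≡ 7·3 = 21 ≡ 5 (mod 8).
    Then x = 473 + 855·5 = 4748, valid modulo lcm(855, 8) = 6840: x ≡ 4748 (mod 6840).
Verify against each original: 4748 mod 19 = 17, 4748 mod 9 = 5, 4748 mod 5 = 3, 4748 mod 8 = 4.

x ≡ 4748 (mod 6840).


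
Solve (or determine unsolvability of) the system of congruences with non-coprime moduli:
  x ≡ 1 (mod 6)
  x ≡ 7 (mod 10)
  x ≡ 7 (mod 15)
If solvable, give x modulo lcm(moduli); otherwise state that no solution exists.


Moduli 6, 10, 15 are not pairwise coprime, so CRT works modulo lcm(m_i) when all pairwise compatibility conditions hold.
Pairwise compatibility: gcd(m_i, m_j) must divide a_i - a_j for every pair.
Merge one congruence at a time:
  Start: x ≡ 1 (mod 6).
  Combine with x ≡ 7 (mod 10): gcd(6, 10) = 2; 7 - 1 = 6, which IS divisible by 2, so compatible.
    Write x = 1 + 6·t and substitute into x ≡ 7 (mod 10): 6·t ≡ 7 − 1 = 6 (mod 10).
    Divide the congruence (and modulus) by g = 2: 3·t ≡ 3 (mod 5).
    The inverse of 3 mod 5 is 2 (since 3·2 = 6 = 1·5 + 1), so t ≡ 2·3 = 6 ≡ 1 (mod 5).
    Then x = 1 + 6·1 = 7, valid modulo lcm(6, 10) = 30: x ≡ 7 (mod 30).
  Combine with x ≡ 7 (mod 15): gcd(30, 15) = 15; 7 - 7 = 0, which IS divisible by 15, so compatible.
    Write x = 7 + 30·t and substitute into x ≡ 7 (mod 15): 30·t ≡ 7 − 7 = 0 (mod 15).
    Divide the congruence (and modulus) by g = 15: 2·t ≡ 0 (mod 1).
    Modulo 1 every t works; take t = 0.
    Then x = 7 + 30·0 = 7, valid modulo lcm(30, 15) = 30: x ≡ 7 (mod 30).
Verify: 7 mod 6 = 1, 7 mod 10 = 7, 7 mod 15 = 7.

x ≡ 7 (mod 30).


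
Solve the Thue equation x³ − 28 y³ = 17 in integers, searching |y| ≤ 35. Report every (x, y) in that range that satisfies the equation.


The equation is x³ - 28y³ = 17. For fixed y, x³ = 28·y³ + 17, so a solution requires the RHS to be a perfect cube.
Strategy: iterate y from -35 to 35, compute RHS = 28·y³ + 17, and check whether it is a (positive or negative) perfect cube.
Check small values of y:
  y = 0: RHS = 17 is not a perfect cube.
  y = 1: RHS = 45 is not a perfect cube.
  y = -1: RHS = -11 is not a perfect cube.
  y = 2: RHS = 241 is not a perfect cube.
  y = -2: RHS = -207 is not a perfect cube.
  y = 3: RHS = 773 is not a perfect cube.
  y = -3: RHS = -739 is not a perfect cube.
Continuing the search up to |y| = 35 finds no solutions either.
No (x, y) in the scanned range satisfies the equation.

No integer solutions with |y| ≤ 35.


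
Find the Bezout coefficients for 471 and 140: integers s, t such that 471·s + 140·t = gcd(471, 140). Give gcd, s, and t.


Euclidean algorithm on (471, 140) — divide until remainder is 0:
  471 = 3 · 140 + 51
  140 = 2 · 51 + 38
  51 = 1 · 38 + 13
  38 = 2 · 13 + 12
  13 = 1 · 12 + 1
  12 = 12 · 1 + 0
gcd(471, 140) = 1.
Track Bezout coefficients alongside the remainders: start with r₀ = 471 = a·1 + b·0 (s = 1, t = 0) and r₁ = 140 = a·0 + b·1 (s = 0, t = 1); each new remainder r_{k+1} = r_{k-1} − q_k·r_k inherits s_{k+1} = s_{k-1} − q_k·s_k, t_{k+1} = t_{k-1} − q_k·t_k, so r_k = a·s_k + b·t_k at every step:
  q = 3: r = 51, s = 1 − 3·0 = 1, t = 0 − 3·1 = -3  (check: 471·1 + 140·(-3) = 51)
  q = 2: r = 38, s = 0 − 2·1 = -2, t = 1 − 2·(-3) = 7  (check: 471·(-2) + 140·7 = 38)
  q = 1: r = 13, s = 1 − 1·(-2) = 3, t = -3 − 1·7 = -10  (check: 471·3 + 140·(-10) = 13)
  q = 2: r = 12, s = -2 − 2·3 = -8, t = 7 − 2·(-10) = 27  (check: 471·(-8) + 140·27 = 12)
  q = 1: r = 1, s = 3 − 1·(-8) = 11, t = -10 − 1·27 = -37  (check: 471·11 + 140·(-37) = 1)
The row with r = 1 (the gcd) gives the Bezout coefficients s = 11, t = -37.
Result: 471 · (11) + 140 · (-37) = 1.

gcd(471, 140) = 1; s = 11, t = -37 (check: 471·11 + 140·(-37) = 1).


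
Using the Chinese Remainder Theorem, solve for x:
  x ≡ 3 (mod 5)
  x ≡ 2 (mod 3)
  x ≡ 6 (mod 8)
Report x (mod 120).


Moduli 5, 3, 8 are pairwise coprime; by CRT there is a unique solution modulo M = 5 · 3 · 8 = 120.
Solve pairwise, accumulating the modulus:
  Start with x ≡ 3 (mod 5).
  Combine with x ≡ 2 (mod 3): since gcd(5, 3) = 1, we get a unique residue mod 15.
    Write x = 3 + 5·t and substitute into x ≡ 2 (mod 3): 5·t ≡ 2 − 3 = -1 (mod 3).
    Reduce coefficients mod 3: 2·t ≡ 2 (mod 3).
    The inverse of 2 mod 3 is 2 (since 2·2 = 4 = 1·3 + 1), so t ≡ 2·2 = 4 ≡ 1 (mod 3).
    Then x = 3 + 5·1 = 8, valid modulo lcm(5, 3) = 15: x ≡ 8 (mod 15).
  Combine with x ≡ 6 (mod 8): since gcd(15, 8) = 1, we get a unique residue mod 120.
    Write x = 8 + 15·t and substitute into x ≡ 6 (mod 8): 15·t ≡ 6 − 8 = -2 (mod 8).
    Reduce coefficients mod 8: 7·t ≡ 6 (mod 8).
    The inverse of 7 mod 8 is 7 (since 7·7 = 49 = 6·8 + 1), so t ≡ 7·6 = 42 ≡ 2 (mod 8).
    Then x = 8 + 15·2 = 38, valid modulo lcm(15, 8) = 120: x ≡ 38 (mod 120).
Verify: 38 mod 5 = 3 ✓, 38 mod 3 = 2 ✓, 38 mod 8 = 6 ✓.

x ≡ 38 (mod 120).


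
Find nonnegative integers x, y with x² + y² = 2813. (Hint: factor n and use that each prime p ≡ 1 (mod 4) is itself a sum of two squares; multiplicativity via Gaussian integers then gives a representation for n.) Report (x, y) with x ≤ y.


Step 1: Factor n = 2813 = 29 · 97.
Step 2: Check the mod-4 condition on each prime factor: 29 ≡ 1 (mod 4), exponent 1; 97 ≡ 1 (mod 4), exponent 1.
All primes ≡ 3 (mod 4) appear to even exponent (or don't appear), so by the two-squares theorem n IS expressible as a sum of two squares.
Step 3: Build a representation. Here n = 29 · 97 is a product of primes ≡ 1 (mod 4). Each prime p ≡ 1 (mod 4) is itself a sum of two squares; find a² by testing p − a² for a perfect square:
  29: 29 − 1² = 28, 29 − 2² = 25 = 5² ⇒ 29 = 2² + 5².
  97: 97 − 1² = 96, 97 − 2² = 93, 97 − 3² = 88, 97 − 4² = 81 = 9² ⇒ 97 = 4² + 9².
  Combine using the Brahmagupta–Fibonacci identity (a² + b²)(c² + d²) = (ac − bd)² + (ad + bc)² = (ac + bd)² + (ad − bc)²:
  29 · 97 = 2813: from (2² + 5²)(4² + 9²), take (2·4 − 5·9, 2·9 + 5·4) = (8 − 45, 18 + 20) = (-37, 38); dropping signs (only squares matter) gives (37, 38); check 37² + 38² = 1369 + 1444 = 2813 ✓.
Step 4: Order so x ≤ y and verify: 37² + 38² = 1369 + 1444 = 2813 = n. ✓

n = 2813 = 37² + 38² (one valid representation with x ≤ y).


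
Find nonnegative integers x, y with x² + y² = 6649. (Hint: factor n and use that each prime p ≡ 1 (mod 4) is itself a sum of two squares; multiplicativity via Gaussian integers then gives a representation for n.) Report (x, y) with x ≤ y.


Step 1: Factor n = 6649 = 61 · 109.
Step 2: Check the mod-4 condition on each prime factor: 61 ≡ 1 (mod 4), exponent 1; 109 ≡ 1 (mod 4), exponent 1.
All primes ≡ 3 (mod 4) appear to even exponent (or don't appear), so by the two-squares theorem n IS expressible as a sum of two squares.
Step 3: Build a representation. Here n = 61 · 109 is a product of primes ≡ 1 (mod 4). Each prime p ≡ 1 (mod 4) is itself a sum of two squares; find a² by testing p − a² for a perfect square:
  61: 61 − 1² = 60, 61 − 2² = 57, 61 − 3² = 52, 61 − 4² = 45, 61 − 5² = 36 = 6² ⇒ 61 = 5² + 6².
  109: 109 − 1² = 108, 109 − 2² = 105, 109 − 3² = 100 = 10² ⇒ 109 = 3² + 10².
  Combine using the Brahmagupta–Fibonacci identity (a² + b²)(c² + d²) = (ac − bd)² + (ad + bc)² = (ac + bd)² + (ad − bc)²:
  61 · 109 = 6649: from (5² + 6²)(3² + 10²), take (5·3 − 6·10, 5·10 + 6·3) = (15 − 60, 50 + 18) = (-45, 68); dropping signs (only squares matter) gives (45, 68); check 45² + 68² = 2025 + 4624 = 6649 ✓.
Step 4: Order so x ≤ y and verify: 45² + 68² = 2025 + 4624 = 6649 = n. ✓

n = 6649 = 45² + 68² (one valid representation with x ≤ y).


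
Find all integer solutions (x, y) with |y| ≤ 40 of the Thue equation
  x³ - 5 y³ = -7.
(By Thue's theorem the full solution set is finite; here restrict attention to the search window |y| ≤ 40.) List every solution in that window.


The equation is x³ - 5y³ = -7. For fixed y, x³ = 5·y³ − 7, so a solution requires the RHS to be a perfect cube.
Strategy: iterate y from -40 to 40, compute RHS = 5·y³ − 7, and check whether it is a (positive or negative) perfect cube.
Check small values of y:
  y = 0: RHS = -7 is not a perfect cube.
  y = 1: RHS = -2 is not a perfect cube.
  y = -1: RHS = -12 is not a perfect cube.
  y = 2: RHS = 33 is not a perfect cube.
  y = -2: RHS = -47 is not a perfect cube.
  y = 3: RHS = 128 is not a perfect cube.
  y = -3: RHS = -142 is not a perfect cube.
Continuing the search up to |y| = 40 finds no solutions either.
No (x, y) in the scanned range satisfies the equation.

No integer solutions with |y| ≤ 40.


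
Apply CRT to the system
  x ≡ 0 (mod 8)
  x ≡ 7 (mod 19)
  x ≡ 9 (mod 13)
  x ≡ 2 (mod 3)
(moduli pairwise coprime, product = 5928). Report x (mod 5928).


Product of moduli M = 8 · 19 · 13 · 3 = 5928.
Merge one congruence at a time:
  Start: x ≡ 0 (mod 8).
  Combine with x ≡ 7 (mod 19); new modulus lcm = 152.
    Write x = 0 + 8·t and substitute into x ≡ 7 (mod 19): 8·t ≡ 7 − 0 = 7 (mod 19).
    The inverse of 8 mod 19 is 12 (since 8·12 = 96 = 5·19 + 1), so t ≡ 12·7 = 84 ≡ 8 (mod 19).
    Then x = 0 + 8·8 = 64, valid modulo lcm(8, 19) = 152: x ≡ 64 (mod 152).
  Combine with x ≡ 9 (mod 13); new modulus lcm = 1976.
    Write x = 64 + 152·t and substitute into x ≡ 9 (mod 13): 152·t ≡ 9 − 64 = -55 (mod 13).
    Reduce coefficients mod 13: 9·t ≡ 10 (mod 13).
    The inverse of 9 mod 13 is 3 (since 9·3 = 27 = 2·13 + 1), so t ≡ 3·10 = 30 ≡ 4 (mod 13).
    Then x = 64 + 152·4 = 672, valid modulo lcm(152, 13) = 1976: x ≡ 672 (mod 1976).
  Combine with x ≡ 2 (mod 3); new modulus lcm = 5928.
    Write x = 672 + 1976·t and substitute into x ≡ 2 (mod 3): 1976·t ≡ 2 − 672 = -670 (mod 3).
    Reduce coefficients mod 3: 2·t ≡ 2 (mod 3).
    The inverse of 2 mod 3 is 2 (since 2·2 = 4 = 1·3 + 1), so t ≡ 2·2 = 4 ≡ 1 (mod 3).
    Then x = 672 + 1976·1 = 2648, valid modulo lcm(1976, 3) = 5928: x ≡ 2648 (mod 5928).
Verify against each original: 2648 mod 8 = 0, 2648 mod 19 = 7, 2648 mod 13 = 9, 2648 mod 3 = 2.

x ≡ 2648 (mod 5928).


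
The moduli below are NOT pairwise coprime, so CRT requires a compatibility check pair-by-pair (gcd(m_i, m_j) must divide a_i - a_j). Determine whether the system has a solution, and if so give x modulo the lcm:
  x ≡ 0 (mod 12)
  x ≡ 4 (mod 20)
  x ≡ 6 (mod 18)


Moduli 12, 20, 18 are not pairwise coprime, so CRT works modulo lcm(m_i) when all pairwise compatibility conditions hold.
Pairwise compatibility: gcd(m_i, m_j) must divide a_i - a_j for every pair.
Merge one congruence at a time:
  Start: x ≡ 0 (mod 12).
  Combine with x ≡ 4 (mod 20): gcd(12, 20) = 4; 4 - 0 = 4, which IS divisible by 4, so compatible.
    Write x = 0 + 12·t and substitute into x ≡ 4 (mod 20): 12·t ≡ 4 − 0 = 4 (mod 20).
    Divide the congruence (and modulus) by g = 4: 3·t ≡ 1 (mod 5).
    The inverse of 3 mod 5 is 2 (since 3·2 = 6 = 1·5 + 1), so t ≡ 2·1 = 2 ≡ 2 (mod 5).
    Then x = 0 + 12·2 = 24, valid modulo lcm(12, 20) = 60: x ≡ 24 (mod 60).
  Combine with x ≡ 6 (mod 18): gcd(60, 18) = 6; 6 - 24 = -18, which IS divisible by 6, so compatible.
    Write x = 24 + 60·t and substitute into x ≡ 6 (mod 18): 60·t ≡ 6 − 24 = -18 (mod 18).
    Divide the congruence (and modulus) by g = 6: 10·t ≡ -3 (mod 3).
    Reduce coefficients mod 3: 1·t ≡ 0 (mod 3).
    So t ≡ 0 (mod 3).
    Then x = 24 + 60·0 = 24, valid modulo lcm(60, 18) = 180: x ≡ 24 (mod 180).
Verify: 24 mod 12 = 0, 24 mod 20 = 4, 24 mod 18 = 6.

x ≡ 24 (mod 180).


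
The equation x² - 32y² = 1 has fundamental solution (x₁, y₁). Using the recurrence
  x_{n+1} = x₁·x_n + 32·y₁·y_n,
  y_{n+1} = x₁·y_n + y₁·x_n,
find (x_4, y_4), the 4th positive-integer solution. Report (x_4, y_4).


Step 1: Find the fundamental solution (x₁, y₁) of x² - 32y² = 1.
  Expand √32 as a continued fraction. a₀ = ⌊√32⌋ = 5; iterate m_{k+1} = d_k·a_k − m_k, d_{k+1} = (32 − m_{k+1}²)/d_k, a_{k+1} = ⌊(a₀ + m_{k+1})/d_{k+1}⌋ (starting m₀ = 0, d₀ = 1), with convergents p_k = a_k·p_{k-1} + p_{k-2}, q_k = a_k·q_{k-1} + q_{k-2} (p₋₁ = 1, q₋₁ = 0):
  k = 0: a₀ = 5; p₀/q₀ = 5/1; p₀² − 32·q₀² = 25 − 32 = -7.
  k = 1: m = 5, d = 7, a = ⌊(5 + 5)/7⌋ = 1; p/q = (1·5 + 1)/(1·1 + 0) = 6/1; p² − 32·q² = 36 − 32 = 4.
  k = 2: m = 2, d = 4, a = ⌊(5 + 2)/4⌋ = 1; p/q = (1·6 + 5)/(1·1 + 1) = 11/2; p² − 32·q² = 121 − 128 = -7.
  k = 3: m = 2, d = 7, a = ⌊(5 + 2)/7⌋ = 1; p/q = (1·11 + 6)/(1·2 + 1) = 17/3; p² − 32·q² = 289 − 288 = 1.
  The first convergent with p² − 32·q² = 1 gives the fundamental solution (x₁, y₁) = (17, 3).
Step 2: Apply the recurrence (x_{n+1}, y_{n+1}) = (x₁x_n + 32y₁y_n, x₁y_n + y₁x_n) repeatedly.
  From (x_1, y_1) = (17, 3): x_2 = 17·17 + 32·3·3 = 577; y_2 = 17·3 + 3·17 = 102.
  From (x_2, y_2) = (577, 102): x_3 = 17·577 + 32·3·102 = 19601; y_3 = 17·102 + 3·577 = 3465.
  From (x_3, y_3) = (19601, 3465): x_4 = 17·19601 + 32·3·3465 = 665857; y_4 = 17·3465 + 3·19601 = 117708.
Step 3: Verify x_4² - 32·y_4² = 443365544449 - 443365544448 = 1 (should be 1). ✓

(x_1, y_1) = (17, 3); (x_4, y_4) = (665857, 117708).


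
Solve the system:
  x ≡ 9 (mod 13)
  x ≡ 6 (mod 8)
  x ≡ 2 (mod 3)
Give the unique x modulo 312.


Moduli 13, 8, 3 are pairwise coprime; by CRT there is a unique solution modulo M = 13 · 8 · 3 = 312.
Solve pairwise, accumulating the modulus:
  Start with x ≡ 9 (mod 13).
  Combine with x ≡ 6 (mod 8): since gcd(13, 8) = 1, we get a unique residue mod 104.
    Write x = 9 + 13·t and substitute into x ≡ 6 (mod 8): 13·t ≡ 6 − 9 = -3 (mod 8).
    Reduce coefficients mod 8: 5·t ≡ 5 (mod 8).
    The inverse of 5 mod 8 is 5 (since 5·5 = 25 = 3·8 + 1), so t ≡ 5·5 = 25 ≡ 1 (mod 8).
    Then x = 9 + 13·1 = 22, valid modulo lcm(13, 8) = 104: x ≡ 22 (mod 104).
  Combine with x ≡ 2 (mod 3): since gcd(104, 3) = 1, we get a unique residue mod 312.
    Write x = 22 + 104·t and substitute into x ≡ 2 (mod 3): 104·t ≡ 2 − 22 = -20 (mod 3).
    Reduce coefficients mod 3: 2·t ≡ 1 (mod 3).
    The inverse of 2 mod 3 is 2 (since 2·2 = 4 = 1·3 + 1), so t ≡ 2·1 = 2 ≡ 2 (mod 3).
    Then x = 22 + 104·2 = 230, valid modulo lcm(104, 3) = 312: x ≡ 230 (mod 312).
Verify: 230 mod 13 = 9 ✓, 230 mod 8 = 6 ✓, 230 mod 3 = 2 ✓.

x ≡ 230 (mod 312).


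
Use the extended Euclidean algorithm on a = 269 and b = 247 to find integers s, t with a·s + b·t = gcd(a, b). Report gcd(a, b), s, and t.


Euclidean algorithm on (269, 247) — divide until remainder is 0:
  269 = 1 · 247 + 22
  247 = 11 · 22 + 5
  22 = 4 · 5 + 2
  5 = 2 · 2 + 1
  2 = 2 · 1 + 0
gcd(269, 247) = 1.
Track Bezout coefficients alongside the remainders: start with r₀ = 269 = a·1 + b·0 (s = 1, t = 0) and r₁ = 247 = a·0 + b·1 (s = 0, t = 1); each new remainder r_{k+1} = r_{k-1} − q_k·r_k inherits s_{k+1} = s_{k-1} − q_k·s_k, t_{k+1} = t_{k-1} − q_k·t_k, so r_k = a·s_k + b·t_k at every step:
  q = 1: r = 22, s = 1 − 1·0 = 1, t = 0 − 1·1 = -1  (check: 269·1 + 247·(-1) = 22)
  q = 11: r = 5, s = 0 − 11·1 = -11, t = 1 − 11·(-1) = 12  (check: 269·(-11) + 247·12 = 5)
  q = 4: r = 2, s = 1 − 4·(-11) = 45, t = -1 − 4·12 = -49  (check: 269·45 + 247·(-49) = 2)
  q = 2: r = 1, s = -11 − 2·45 = -101, t = 12 − 2·(-49) = 110  (check: 269·(-101) + 247·110 = 1)
The row with r = 1 (the gcd) gives the Bezout coefficients s = -101, t = 110.
Result: 269 · (-101) + 247 · (110) = 1.

gcd(269, 247) = 1; s = -101, t = 110 (check: 269·(-101) + 247·110 = 1).


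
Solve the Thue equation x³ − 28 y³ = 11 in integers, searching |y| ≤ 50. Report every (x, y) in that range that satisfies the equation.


The equation is x³ - 28y³ = 11. For fixed y, x³ = 28·y³ + 11, so a solution requires the RHS to be a perfect cube.
Strategy: iterate y from -50 to 50, compute RHS = 28·y³ + 11, and check whether it is a (positive or negative) perfect cube.
Check small values of y:
  y = 0: RHS = 11 is not a perfect cube.
  y = 1: RHS = 39 is not a perfect cube.
  y = -1: RHS = -17 is not a perfect cube.
  y = 2: RHS = 235 is not a perfect cube.
  y = -2: RHS = -213 is not a perfect cube.
  y = 3: RHS = 767 is not a perfect cube.
  y = -3: RHS = -745 is not a perfect cube.
Continuing the search up to |y| = 50 finds no solutions either.
No (x, y) in the scanned range satisfies the equation.

No integer solutions with |y| ≤ 50.


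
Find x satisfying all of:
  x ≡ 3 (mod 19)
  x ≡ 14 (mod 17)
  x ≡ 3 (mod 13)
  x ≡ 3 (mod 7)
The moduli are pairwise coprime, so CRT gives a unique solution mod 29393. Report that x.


Product of moduli M = 19 · 17 · 13 · 7 = 29393.
Merge one congruence at a time:
  Start: x ≡ 3 (mod 19).
  Combine with x ≡ 14 (mod 17); new modulus lcm = 323.
    Write x = 3 + 19·t and substitute into x ≡ 14 (mod 17): 19·t ≡ 14 − 3 = 11 (mod 17).
    Reduce coefficients mod 17: 2·t ≡ 11 (mod 17).
    The inverse of 2 mod 17 is 9 (since 2·9 = 18 = 1·17 + 1), so t ≡ 9·11 = 99 ≡ 14 (mod 17).
    Then x = 3 + 19·14 = 269, valid modulo lcm(19, 17) = 323: x ≡ 269 (mod 323).
  Combine with x ≡ 3 (mod 13); new modulus lcm = 4199.
    Write x = 269 + 323·t and substitute into x ≡ 3 (mod 13): 323·t ≡ 3 − 269 = -266 (mod 13).
    Reduce coefficients mod 13: 11·t ≡ 7 (mod 13).
    The inverse of 11 mod 13 is 6 (since 11·6 = 66 = 5·13 + 1), so t ≡ 6·7 = 42 ≡ 3 (mod 13).
    Then x = 269 + 323·3 = 1238, valid modulo lcm(323, 13) = 4199: x ≡ 1238 (mod 4199).
  Combine with x ≡ 3 (mod 7); new modulus lcm = 29393.
    Write x = 1238 + 4199·t and substitute into x ≡ 3 (mod 7): 4199·t ≡ 3 − 1238 = -1235 (mod 7).
    Reduce coefficients mod 7: 6·t ≡ 4 (mod 7).
    The inverse of 6 mod 7 is 6 (since 6·6 = 36 = 5·7 + 1), so t ≡ 6·4 = 24 ≡ 3 (mod 7).
    Then x = 1238 + 4199·3 = 13835, valid modulo lcm(4199, 7) = 29393: x ≡ 13835 (mod 29393).
Verify against each original: 13835 mod 19 = 3, 13835 mod 17 = 14, 13835 mod 13 = 3, 13835 mod 7 = 3.

x ≡ 13835 (mod 29393).


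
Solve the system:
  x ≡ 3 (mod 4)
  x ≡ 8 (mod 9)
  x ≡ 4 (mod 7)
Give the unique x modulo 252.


Moduli 4, 9, 7 are pairwise coprime; by CRT there is a unique solution modulo M = 4 · 9 · 7 = 252.
Solve pairwise, accumulating the modulus:
  Start with x ≡ 3 (mod 4).
  Combine with x ≡ 8 (mod 9): since gcd(4, 9) = 1, we get a unique residue mod 36.
    Write x = 3 + 4·t and substitute into x ≡ 8 (mod 9): 4·t ≡ 8 − 3 = 5 (mod 9).
    The inverse of 4 mod 9 is 7 (since 4·7 = 28 = 3·9 + 1), so t ≡ 7·5 = 35 ≡ 8 (mod 9).
    Then x = 3 + 4·8 = 35, valid modulo lcm(4, 9) = 36: x ≡ 35 (mod 36).
  Combine with x ≡ 4 (mod 7): since gcd(36, 7) = 1, we get a unique residue mod 252.
    Write x = 35 + 36·t and substitute into x ≡ 4 (mod 7): 36·t ≡ 4 − 35 = -31 (mod 7).
    Reduce coefficients mod 7: 1·t ≡ 4 (mod 7).
    So t ≡ 4 (mod 7).
    Then x = 35 + 36·4 = 179, valid modulo lcm(36, 7) = 252: x ≡ 179 (mod 252).
Verify: 179 mod 4 = 3 ✓, 179 mod 9 = 8 ✓, 179 mod 7 = 4 ✓.

x ≡ 179 (mod 252).


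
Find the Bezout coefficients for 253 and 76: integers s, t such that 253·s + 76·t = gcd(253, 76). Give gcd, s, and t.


Euclidean algorithm on (253, 76) — divide until remainder is 0:
  253 = 3 · 76 + 25
  76 = 3 · 25 + 1
  25 = 25 · 1 + 0
gcd(253, 76) = 1.
Track Bezout coefficients alongside the remainders: start with r₀ = 253 = a·1 + b·0 (s = 1, t = 0) and r₁ = 76 = a·0 + b·1 (s = 0, t = 1); each new remainder r_{k+1} = r_{k-1} − q_k·r_k inherits s_{k+1} = s_{k-1} − q_k·s_k, t_{k+1} = t_{k-1} − q_k·t_k, so r_k = a·s_k + b·t_k at every step:
  q = 3: r = 25, s = 1 − 3·0 = 1, t = 0 − 3·1 = -3  (check: 253·1 + 76·(-3) = 25)
  q = 3: r = 1, s = 0 − 3·1 = -3, t = 1 − 3·(-3) = 10  (check: 253·(-3) + 76·10 = 1)
The row with r = 1 (the gcd) gives the Bezout coefficients s = -3, t = 10.
Result: 253 · (-3) + 76 · (10) = 1.

gcd(253, 76) = 1; s = -3, t = 10 (check: 253·(-3) + 76·10 = 1).


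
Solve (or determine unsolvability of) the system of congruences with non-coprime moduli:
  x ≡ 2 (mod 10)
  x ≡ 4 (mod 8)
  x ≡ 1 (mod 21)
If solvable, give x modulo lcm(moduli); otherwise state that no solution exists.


Moduli 10, 8, 21 are not pairwise coprime, so CRT works modulo lcm(m_i) when all pairwise compatibility conditions hold.
Pairwise compatibility: gcd(m_i, m_j) must divide a_i - a_j for every pair.
Merge one congruence at a time:
  Start: x ≡ 2 (mod 10).
  Combine with x ≡ 4 (mod 8): gcd(10, 8) = 2; 4 - 2 = 2, which IS divisible by 2, so compatible.
    Write x = 2 + 10·t and substitute into x ≡ 4 (mod 8): 10·t ≡ 4 − 2 = 2 (mod 8).
    Divide the congruence (and modulus) by g = 2: 5·t ≡ 1 (mod 4).
    Reduce coefficients mod 4: 1·t ≡ 1 (mod 4).
    So t ≡ 1 (mod 4).
    Then x = 2 + 10·1 = 12, valid modulo lcm(10, 8) = 40: x ≡ 12 (mod 40).
  Combine with x ≡ 1 (mod 21): gcd(40, 21) = 1; 1 - 12 = -11, which IS divisible by 1, so compatible.
    Write x = 12 + 40·t and substitute into x ≡ 1 (mod 21): 40·t ≡ 1 − 12 = -11 (mod 21).
    Reduce coefficients mod 21: 19·t ≡ 10 (mod 21).
    The inverse of 19 mod 21 is 10 (since 19·10 = 190 = 9·21 + 1), so t ≡ 10·10 = 100 ≡ 16 (mod 21).
    Then x = 12 + 40·16 = 652, valid modulo lcm(40, 21) = 840: x ≡ 652 (mod 840).
Verify: 652 mod 10 = 2, 652 mod 8 = 4, 652 mod 21 = 1.

x ≡ 652 (mod 840).
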